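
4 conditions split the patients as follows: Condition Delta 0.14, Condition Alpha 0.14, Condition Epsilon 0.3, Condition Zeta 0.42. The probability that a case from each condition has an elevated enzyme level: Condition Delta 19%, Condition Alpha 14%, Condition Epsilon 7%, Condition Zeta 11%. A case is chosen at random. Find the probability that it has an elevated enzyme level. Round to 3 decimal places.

Prior × likelihood for each hypothesis:
  Condition Delta: 0.14 × 0.19 = 0.0266
  Condition Alpha: 0.14 × 0.14 = 0.0196
  Condition Epsilon: 0.3 × 0.07 = 0.021
  Condition Zeta: 0.42 × 0.11 = 0.0462
P(elevated) = 0.0266 + 0.0196 + 0.021 + 0.0462 = 0.1134 → 0.113.

0.113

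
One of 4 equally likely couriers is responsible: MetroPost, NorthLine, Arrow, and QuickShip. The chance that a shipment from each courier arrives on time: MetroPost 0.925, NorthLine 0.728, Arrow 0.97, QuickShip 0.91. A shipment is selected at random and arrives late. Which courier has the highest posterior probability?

Taking complements, P(late | each) = MetroPost 0.075, NorthLine 0.272, Arrow 0.03, QuickShip 0.09.
With a uniform prior (1/4 each), posterior ∝ likelihood:
  MetroPost: 0.075
  NorthLine: 0.272
  Arrow: 0.03
  QuickShip: 0.09
Normalizing constant = 0.467.
Largest term belongs to NorthLine, so NorthLine is most probable.

NorthLine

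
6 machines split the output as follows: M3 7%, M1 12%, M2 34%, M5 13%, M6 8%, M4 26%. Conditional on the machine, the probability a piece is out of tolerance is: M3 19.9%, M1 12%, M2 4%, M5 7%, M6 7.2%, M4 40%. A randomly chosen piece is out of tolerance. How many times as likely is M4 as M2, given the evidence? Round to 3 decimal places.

Unnormalized posteriors (prior × likelihood):
  M3: 0.07 × 0.199 = 0.01393
  M1: 0.12 × 0.12 = 0.0144
  M2: 0.34 × 0.04 = 0.0136
  M5: 0.13 × 0.07 = 0.0091
  M6: 0.08 × 0.072 = 0.00576
  M4: 0.26 × 0.4 = 0.104
Total = 0.16079.
The ratio is 0.104 / 0.0136 (the normalizer cancels) = 7.647.

7.647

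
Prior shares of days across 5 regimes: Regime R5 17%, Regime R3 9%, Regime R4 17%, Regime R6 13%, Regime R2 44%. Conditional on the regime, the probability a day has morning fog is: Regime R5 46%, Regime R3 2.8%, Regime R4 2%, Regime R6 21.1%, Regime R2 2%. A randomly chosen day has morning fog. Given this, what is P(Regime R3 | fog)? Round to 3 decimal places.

0.021

Unnormalized posteriors (prior × likelihood):
  Regime R5: 0.17 × 0.46 = 0.0782
  Regime R3: 0.09 × 0.028 = 0.00252
  Regime R4: 0.17 × 0.02 = 0.0034
  Regime R6: 0.13 × 0.211 = 0.02743
  Regime R2: 0.44 × 0.02 = 0.0088
Normalizing constant = 0.12035.
P(Regime R3 | evidence) = 0.00252 / 0.12035 ≈ 0.021.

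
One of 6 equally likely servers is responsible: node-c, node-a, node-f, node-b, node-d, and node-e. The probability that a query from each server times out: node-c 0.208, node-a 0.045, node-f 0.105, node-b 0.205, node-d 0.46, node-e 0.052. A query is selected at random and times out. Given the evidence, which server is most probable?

node-d

With a uniform prior (1/6 each), posterior ∝ likelihood:
  node-c: 0.208
  node-a: 0.045
  node-f: 0.105
  node-b: 0.205
  node-d: 0.46
  node-e: 0.052
Total = 1.075.
Largest term belongs to node-d, so node-d is most probable.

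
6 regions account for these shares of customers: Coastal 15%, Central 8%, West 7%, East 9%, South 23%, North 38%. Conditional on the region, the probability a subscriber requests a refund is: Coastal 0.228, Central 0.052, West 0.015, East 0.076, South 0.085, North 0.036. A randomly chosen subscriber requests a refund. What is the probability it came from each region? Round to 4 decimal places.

Coastal 0.4303, Central 0.0523, West 0.0132, East 0.0861, South 0.2460, North 0.1721

Compute prior × likelihood for every hypothesis:
  Coastal: 0.15 × 0.228 = 0.0342
  Central: 0.08 × 0.052 = 0.00416
  West: 0.07 × 0.015 = 0.00105
  East: 0.09 × 0.076 = 0.00684
  South: 0.23 × 0.085 = 0.01955
  North: 0.38 × 0.036 = 0.01368
Normalizing constant = 0.07948.
P(Coastal | refund) = 0.0342/0.07948 ≈ 0.4303
P(Central | refund) = 0.00416/0.07948 ≈ 0.0523
P(West | refund) = 0.00105/0.07948 ≈ 0.0132
P(East | refund) = 0.00684/0.07948 ≈ 0.0861
P(South | refund) = 0.01955/0.07948 ≈ 0.2460
P(North | refund) = 0.01368/0.07948 ≈ 0.1721
(Check: 0.4303+0.0523+0.0132+0.0861+0.2460+0.1721 = 1.0000.)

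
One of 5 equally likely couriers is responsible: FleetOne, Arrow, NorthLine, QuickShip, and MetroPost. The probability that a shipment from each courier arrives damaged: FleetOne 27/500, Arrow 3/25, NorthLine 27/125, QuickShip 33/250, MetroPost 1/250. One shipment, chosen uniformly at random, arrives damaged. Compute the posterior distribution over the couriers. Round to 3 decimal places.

FleetOne 0.103, Arrow 0.228, NorthLine 0.411, QuickShip 0.251, MetroPost 0.008

With a uniform prior (1/5 each), posterior ∝ likelihood:
  FleetOne: 0.054
  Arrow: 0.12
  NorthLine: 0.216
  QuickShip: 0.132
  MetroPost: 0.004
Sum = 0.526.
P(FleetOne | damaged) = 0.054/0.526 ≈ 0.103
P(Arrow | damaged) = 0.12/0.526 ≈ 0.228
P(NorthLine | damaged) = 0.216/0.526 ≈ 0.411
P(QuickShip | damaged) = 0.132/0.526 ≈ 0.251
P(MetroPost | damaged) = 0.004/0.526 ≈ 0.008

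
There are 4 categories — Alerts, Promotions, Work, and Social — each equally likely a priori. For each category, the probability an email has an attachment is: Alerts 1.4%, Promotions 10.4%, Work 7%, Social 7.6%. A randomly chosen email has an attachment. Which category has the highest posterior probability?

Since the prior is uniform, the posterior is proportional to the likelihood:
  Alerts: 0.014
  Promotions: 0.104
  Work: 0.07
  Social: 0.076
Sum = 0.264.
Largest term belongs to Promotions, so Promotions is most probable.

Promotions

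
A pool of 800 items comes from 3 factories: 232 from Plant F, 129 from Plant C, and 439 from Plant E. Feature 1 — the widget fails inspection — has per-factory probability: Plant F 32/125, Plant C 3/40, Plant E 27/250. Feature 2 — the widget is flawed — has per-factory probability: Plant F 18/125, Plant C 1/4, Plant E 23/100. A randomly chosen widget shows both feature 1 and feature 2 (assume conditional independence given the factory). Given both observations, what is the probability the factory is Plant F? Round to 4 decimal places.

0.3910

Compute prior × likelihood for every hypothesis:
  Plant F: 0.29 × 0.256 × 0.144 = 0.01069056
  Plant C: 0.16125 × 0.075 × 0.25 = 0.0030234375
  Plant E: 0.54875 × 0.108 × 0.23 = 0.01363095
Sum = 0.0273449475.
P(Plant F | evidence) = 0.01069056 / 0.0273449475 ≈ 0.3910.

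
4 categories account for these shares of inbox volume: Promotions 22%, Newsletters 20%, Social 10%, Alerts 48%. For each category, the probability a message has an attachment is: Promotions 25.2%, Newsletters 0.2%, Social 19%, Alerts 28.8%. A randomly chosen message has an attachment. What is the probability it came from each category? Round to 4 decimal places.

Unnormalized posteriors (prior × likelihood):
  Promotions: 0.22 × 0.252 = 0.05544
  Newsletters: 0.2 × 0.002 = 0.0004
  Social: 0.1 × 0.19 = 0.019
  Alerts: 0.48 × 0.288 = 0.13824
Sum = 0.21308.
P(Promotions | attachment) = 0.05544/0.21308 ≈ 0.2602
P(Newsletters | attachment) = 0.0004/0.21308 ≈ 0.0019
P(Social | attachment) = 0.019/0.21308 ≈ 0.0892
P(Alerts | attachment) = 0.13824/0.21308 ≈ 0.6488
(Check: 0.2602+0.0019+0.0892+0.6488 = 1.0001.)

Promotions 0.2602, Newsletters 0.0019, Social 0.0892, Alerts 0.6488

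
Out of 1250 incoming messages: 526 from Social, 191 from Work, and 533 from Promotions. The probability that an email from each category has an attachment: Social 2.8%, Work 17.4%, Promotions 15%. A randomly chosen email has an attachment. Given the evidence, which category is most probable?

Promotions

Compute prior × likelihood for every hypothesis:
  Social: 0.4208 × 0.028 = 0.0117824
  Work: 0.1528 × 0.174 = 0.0265872
  Promotions: 0.4264 × 0.15 = 0.06396
Total = 0.1023296.
Largest term belongs to Promotions, so Promotions is most probable.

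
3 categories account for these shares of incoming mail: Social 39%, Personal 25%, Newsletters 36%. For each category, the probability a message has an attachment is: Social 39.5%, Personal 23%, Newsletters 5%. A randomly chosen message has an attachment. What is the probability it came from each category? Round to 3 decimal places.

Unnormalized posteriors (prior × likelihood):
  Social: 0.39 × 0.395 = 0.15405
  Personal: 0.25 × 0.23 = 0.0575
  Newsletters: 0.36 × 0.05 = 0.018
Total = 0.22955.
P(Social | attachment) = 0.15405/0.22955 ≈ 0.671
P(Personal | attachment) = 0.0575/0.22955 ≈ 0.250
P(Newsletters | attachment) = 0.018/0.22955 ≈ 0.078
(Check: 0.671+0.250+0.078 = 0.999.)

Social 0.671, Personal 0.250, Newsletters 0.078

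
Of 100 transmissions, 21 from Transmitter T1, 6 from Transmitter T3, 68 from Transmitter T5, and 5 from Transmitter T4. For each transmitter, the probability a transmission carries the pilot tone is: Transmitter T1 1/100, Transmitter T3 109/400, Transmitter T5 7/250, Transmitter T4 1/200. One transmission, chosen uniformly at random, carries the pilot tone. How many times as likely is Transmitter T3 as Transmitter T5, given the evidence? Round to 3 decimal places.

Unnormalized posteriors (prior × likelihood):
  Transmitter T1: 0.21 × 0.01 = 0.0021
  Transmitter T3: 0.06 × 0.2725 = 0.01635
  Transmitter T5: 0.68 × 0.028 = 0.01904
  Transmitter T4: 0.05 × 0.005 = 0.00025
Total = 0.03774.
The ratio is 0.01635 / 0.01904 (the normalizer cancels) = 0.859.

0.859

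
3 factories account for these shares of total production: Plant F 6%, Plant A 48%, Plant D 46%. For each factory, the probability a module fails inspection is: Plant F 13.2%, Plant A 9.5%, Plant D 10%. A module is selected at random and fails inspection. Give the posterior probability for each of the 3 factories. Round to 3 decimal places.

Plant F 0.080, Plant A 0.458, Plant D 0.462

Prior × likelihood for each hypothesis:
  Plant F: 0.06 × 0.132 = 0.00792
  Plant A: 0.48 × 0.095 = 0.0456
  Plant D: 0.46 × 0.1 = 0.046
Total = 0.09952.
P(Plant F | nonconforming) = 0.00792/0.09952 ≈ 0.080
P(Plant A | nonconforming) = 0.0456/0.09952 ≈ 0.458
P(Plant D | nonconforming) = 0.046/0.09952 ≈ 0.462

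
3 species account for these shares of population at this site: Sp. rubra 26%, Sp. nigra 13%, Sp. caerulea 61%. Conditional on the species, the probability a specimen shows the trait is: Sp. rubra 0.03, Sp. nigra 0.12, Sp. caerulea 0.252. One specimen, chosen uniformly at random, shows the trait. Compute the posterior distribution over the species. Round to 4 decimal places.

Sp. rubra 0.0440, Sp. nigra 0.0881, Sp. caerulea 0.8679

Compute prior × likelihood for every hypothesis:
  Sp. rubra: 0.26 × 0.03 = 0.0078
  Sp. nigra: 0.13 × 0.12 = 0.0156
  Sp. caerulea: 0.61 × 0.252 = 0.15372
Sum = 0.17712.
P(Sp. rubra | trait) = 0.0078/0.17712 ≈ 0.0440
P(Sp. nigra | trait) = 0.0156/0.17712 ≈ 0.0881
P(Sp. caerulea | trait) = 0.15372/0.17712 ≈ 0.8679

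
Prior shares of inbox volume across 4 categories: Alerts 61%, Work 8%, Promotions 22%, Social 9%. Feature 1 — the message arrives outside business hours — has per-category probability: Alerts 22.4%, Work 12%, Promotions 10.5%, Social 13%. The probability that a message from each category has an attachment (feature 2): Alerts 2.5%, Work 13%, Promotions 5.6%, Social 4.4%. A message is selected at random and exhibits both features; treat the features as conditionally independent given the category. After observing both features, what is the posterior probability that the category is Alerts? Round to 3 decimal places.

By Bayes' rule, posterior ∝ prior × likelihood:
  Alerts: 0.61 × 0.224 × 0.025 = 0.003416
  Work: 0.08 × 0.12 × 0.13 = 0.001248
  Promotions: 0.22 × 0.105 × 0.056 = 0.0012936
  Social: 0.09 × 0.13 × 0.044 = 0.0005148
Total = 0.0064724.
P(Alerts | evidence) = 0.003416 / 0.0064724 ≈ 0.528.

0.528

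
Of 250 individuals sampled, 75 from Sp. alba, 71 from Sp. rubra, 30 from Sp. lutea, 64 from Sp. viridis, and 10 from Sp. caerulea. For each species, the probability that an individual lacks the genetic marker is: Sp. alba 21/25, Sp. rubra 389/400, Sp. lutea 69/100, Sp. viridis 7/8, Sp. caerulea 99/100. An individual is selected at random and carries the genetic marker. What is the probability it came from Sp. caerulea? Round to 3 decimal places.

0.003

Taking complements, P(marker | each) = Sp. alba 0.16, Sp. rubra 0.0275, Sp. lutea 0.31, Sp. viridis 0.125, Sp. caerulea 0.01.
By Bayes' rule, posterior ∝ prior × likelihood:
  Sp. alba: 0.3 × 0.16 = 0.048
  Sp. rubra: 0.284 × 0.0275 = 0.00781
  Sp. lutea: 0.12 × 0.31 = 0.0372
  Sp. viridis: 0.256 × 0.125 = 0.032
  Sp. caerulea: 0.04 × 0.01 = 0.0004
Normalizing constant = 0.12541.
P(Sp. caerulea | evidence) = 0.0004 / 0.12541 ≈ 0.003.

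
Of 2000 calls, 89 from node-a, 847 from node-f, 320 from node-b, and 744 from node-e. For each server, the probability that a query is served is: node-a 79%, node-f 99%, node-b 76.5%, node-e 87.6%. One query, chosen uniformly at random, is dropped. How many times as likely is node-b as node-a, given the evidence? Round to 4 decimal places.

4.0235

Taking complements, P(dropped | each) = node-a 0.21, node-f 0.01, node-b 0.235, node-e 0.124.
Prior × likelihood for each hypothesis:
  node-a: 0.0445 × 0.21 = 0.009345
  node-f: 0.4235 × 0.01 = 0.004235
  node-b: 0.16 × 0.235 = 0.0376
  node-e: 0.372 × 0.124 = 0.046128
Sum = 0.097308.
The ratio is 0.0376 / 0.009345 (the normalizer cancels) = 4.0235.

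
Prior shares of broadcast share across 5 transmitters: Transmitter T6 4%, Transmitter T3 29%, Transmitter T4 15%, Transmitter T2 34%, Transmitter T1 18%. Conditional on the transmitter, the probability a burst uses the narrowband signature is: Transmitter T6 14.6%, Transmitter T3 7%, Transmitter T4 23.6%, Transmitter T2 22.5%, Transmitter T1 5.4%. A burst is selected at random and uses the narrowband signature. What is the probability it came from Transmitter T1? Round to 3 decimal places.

By Bayes' rule, posterior ∝ prior × likelihood:
  Transmitter T6: 0.04 × 0.146 = 0.00584
  Transmitter T3: 0.29 × 0.07 = 0.0203
  Transmitter T4: 0.15 × 0.236 = 0.0354
  Transmitter T2: 0.34 × 0.225 = 0.0765
  Transmitter T1: 0.18 × 0.054 = 0.00972
Total = 0.14776.
P(Transmitter T1 | evidence) = 0.00972 / 0.14776 ≈ 0.066.

0.066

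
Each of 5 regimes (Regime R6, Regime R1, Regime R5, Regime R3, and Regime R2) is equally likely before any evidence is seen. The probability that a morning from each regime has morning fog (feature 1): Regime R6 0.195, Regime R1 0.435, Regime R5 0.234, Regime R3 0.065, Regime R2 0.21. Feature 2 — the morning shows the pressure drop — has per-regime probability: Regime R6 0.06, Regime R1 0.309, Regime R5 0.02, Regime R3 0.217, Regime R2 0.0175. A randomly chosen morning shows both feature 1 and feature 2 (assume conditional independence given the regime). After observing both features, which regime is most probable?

With a uniform prior (1/5 each), posterior ∝ likelihood:
  Regime R6: 0.195 × 0.06 = 0.0117
  Regime R1: 0.435 × 0.309 = 0.134415
  Regime R5: 0.234 × 0.02 = 0.00468
  Regime R3: 0.065 × 0.217 = 0.014105
  Regime R2: 0.21 × 0.0175 = 0.003675
Sum = 0.168575.
Largest term belongs to Regime R1, so Regime R1 is most probable.

Regime R1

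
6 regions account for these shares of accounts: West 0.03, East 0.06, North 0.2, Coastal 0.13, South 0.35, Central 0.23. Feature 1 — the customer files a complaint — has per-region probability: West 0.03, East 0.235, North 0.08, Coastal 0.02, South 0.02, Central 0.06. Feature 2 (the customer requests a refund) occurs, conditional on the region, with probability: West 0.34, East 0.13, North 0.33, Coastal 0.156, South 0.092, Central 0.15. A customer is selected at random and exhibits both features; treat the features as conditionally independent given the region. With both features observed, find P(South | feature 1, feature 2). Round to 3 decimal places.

0.061

Compute prior × likelihood for every hypothesis:
  West: 0.03 × 0.03 × 0.34 = 0.000306
  East: 0.06 × 0.235 × 0.13 = 0.001833
  North: 0.2 × 0.08 × 0.33 = 0.00528
  Coastal: 0.13 × 0.02 × 0.156 = 0.0004056
  South: 0.35 × 0.02 × 0.092 = 0.000644
  Central: 0.23 × 0.06 × 0.15 = 0.00207
Sum = 0.0105386.
P(South | evidence) = 0.000644 / 0.0105386 ≈ 0.061.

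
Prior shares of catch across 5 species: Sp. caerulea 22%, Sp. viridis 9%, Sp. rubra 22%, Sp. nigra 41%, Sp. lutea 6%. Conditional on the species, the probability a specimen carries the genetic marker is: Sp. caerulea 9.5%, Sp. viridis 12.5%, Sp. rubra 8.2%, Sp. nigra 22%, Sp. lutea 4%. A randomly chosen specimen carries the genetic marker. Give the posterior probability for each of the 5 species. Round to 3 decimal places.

Sp. caerulea 0.146, Sp. viridis 0.079, Sp. rubra 0.126, Sp. nigra 0.632, Sp. lutea 0.017

By Bayes' rule, posterior ∝ prior × likelihood:
  Sp. caerulea: 0.22 × 0.095 = 0.0209
  Sp. viridis: 0.09 × 0.125 = 0.01125
  Sp. rubra: 0.22 × 0.082 = 0.01804
  Sp. nigra: 0.41 × 0.22 = 0.0902
  Sp. lutea: 0.06 × 0.04 = 0.0024
Total = 0.14279.
P(Sp. caerulea | marker) = 0.0209/0.14279 ≈ 0.146
P(Sp. viridis | marker) = 0.01125/0.14279 ≈ 0.079
P(Sp. rubra | marker) = 0.01804/0.14279 ≈ 0.126
P(Sp. nigra | marker) = 0.0902/0.14279 ≈ 0.632
P(Sp. lutea | marker) = 0.0024/0.14279 ≈ 0.017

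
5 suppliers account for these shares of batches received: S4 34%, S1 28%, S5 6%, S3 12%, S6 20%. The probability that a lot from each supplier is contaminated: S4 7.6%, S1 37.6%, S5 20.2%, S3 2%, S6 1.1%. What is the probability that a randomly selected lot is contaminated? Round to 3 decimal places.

Unnormalized posteriors (prior × likelihood):
  S4: 0.34 × 0.076 = 0.02584
  S1: 0.28 × 0.376 = 0.10528
  S5: 0.06 × 0.202 = 0.01212
  S3: 0.12 × 0.02 = 0.0024
  S6: 0.2 × 0.011 = 0.0022
P(contaminated) = 0.02584 + 0.10528 + 0.01212 + 0.0024 + 0.0022 = 0.14784 → 0.148.

0.148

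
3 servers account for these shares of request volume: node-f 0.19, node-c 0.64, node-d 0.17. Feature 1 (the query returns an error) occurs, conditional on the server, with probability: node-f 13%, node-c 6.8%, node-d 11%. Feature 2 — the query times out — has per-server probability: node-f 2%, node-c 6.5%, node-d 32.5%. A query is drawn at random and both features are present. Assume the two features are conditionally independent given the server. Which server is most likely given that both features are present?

node-d

By Bayes' rule, posterior ∝ prior × likelihood:
  node-f: 0.19 × 0.13 × 0.02 = 0.000494
  node-c: 0.64 × 0.068 × 0.065 = 0.0028288
  node-d: 0.17 × 0.11 × 0.325 = 0.0060775
Total = 0.0094003.
Largest term belongs to node-d, so node-d is most probable.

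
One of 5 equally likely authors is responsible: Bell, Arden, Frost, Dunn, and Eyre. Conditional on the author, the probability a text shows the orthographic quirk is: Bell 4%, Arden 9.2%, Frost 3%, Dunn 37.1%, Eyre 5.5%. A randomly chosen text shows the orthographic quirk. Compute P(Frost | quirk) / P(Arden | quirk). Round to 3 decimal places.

0.326

With a uniform prior (1/5 each), posterior ∝ likelihood:
  Bell: 0.04
  Arden: 0.092
  Frost: 0.03
  Dunn: 0.371
  Eyre: 0.055
Normalizing constant = 0.588.
The ratio is 0.03 / 0.092 (the normalizer cancels) = 0.326.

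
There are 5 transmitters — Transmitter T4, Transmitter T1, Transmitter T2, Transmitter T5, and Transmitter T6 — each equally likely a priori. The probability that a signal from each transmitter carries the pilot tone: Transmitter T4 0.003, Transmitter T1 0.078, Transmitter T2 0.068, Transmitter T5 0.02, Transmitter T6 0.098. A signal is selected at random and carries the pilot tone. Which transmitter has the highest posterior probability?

Transmitter T6

Since the prior is uniform, the posterior is proportional to the likelihood:
  Transmitter T4: 0.003
  Transmitter T1: 0.078
  Transmitter T2: 0.068
  Transmitter T5: 0.02
  Transmitter T6: 0.098
Total = 0.267.
Largest term belongs to Transmitter T6, so Transmitter T6 is most probable.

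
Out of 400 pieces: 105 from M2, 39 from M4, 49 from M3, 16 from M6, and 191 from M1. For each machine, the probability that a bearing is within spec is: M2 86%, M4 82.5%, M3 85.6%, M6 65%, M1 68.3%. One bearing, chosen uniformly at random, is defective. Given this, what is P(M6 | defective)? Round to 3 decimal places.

0.059

Taking complements, P(defective | each) = M2 0.14, M4 0.175, M3 0.144, M6 0.35, M1 0.317.
Unnormalized posteriors (prior × likelihood):
  M2: 0.2625 × 0.14 = 0.03675
  M4: 0.0975 × 0.175 = 0.0170625
  M3: 0.1225 × 0.144 = 0.01764
  M6: 0.04 × 0.35 = 0.014
  M1: 0.4775 × 0.317 = 0.1513675
Sum = 0.23682.
P(M6 | evidence) = 0.014 / 0.23682 ≈ 0.059.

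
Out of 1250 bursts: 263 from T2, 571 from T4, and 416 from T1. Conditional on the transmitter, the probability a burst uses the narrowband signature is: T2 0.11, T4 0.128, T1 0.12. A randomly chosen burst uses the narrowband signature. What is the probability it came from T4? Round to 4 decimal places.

0.4810

By Bayes' rule, posterior ∝ prior × likelihood:
  T2: 0.2104 × 0.11 = 0.023144
  T4: 0.4568 × 0.128 = 0.0584704
  T1: 0.3328 × 0.12 = 0.039936
Normalizing constant = 0.1215504.
P(T4 | evidence) = 0.0584704 / 0.1215504 ≈ 0.4810.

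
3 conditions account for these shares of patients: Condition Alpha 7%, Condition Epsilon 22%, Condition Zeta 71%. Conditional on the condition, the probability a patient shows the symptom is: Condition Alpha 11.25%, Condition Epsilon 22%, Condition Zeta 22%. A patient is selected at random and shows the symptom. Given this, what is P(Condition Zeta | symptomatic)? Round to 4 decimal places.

0.7351

Prior × likelihood for each hypothesis:
  Condition Alpha: 0.07 × 0.1125 = 0.007875
  Condition Epsilon: 0.22 × 0.22 = 0.0484
  Condition Zeta: 0.71 × 0.22 = 0.1562
Sum = 0.212475.
P(Condition Zeta | evidence) = 0.1562 / 0.212475 ≈ 0.7351.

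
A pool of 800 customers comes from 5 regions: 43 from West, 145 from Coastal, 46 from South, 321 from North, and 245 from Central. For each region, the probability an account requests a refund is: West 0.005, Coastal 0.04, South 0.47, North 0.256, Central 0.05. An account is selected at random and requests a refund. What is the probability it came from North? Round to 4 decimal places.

Unnormalized posteriors (prior × likelihood):
  West: 0.05375 × 0.005 = 0.00026875
  Coastal: 0.18125 × 0.04 = 0.00725
  South: 0.0575 × 0.47 = 0.027025
  North: 0.40125 × 0.256 = 0.10272
  Central: 0.30625 × 0.05 = 0.0153125
Normalizing constant = 0.15257625.
P(North | evidence) = 0.10272 / 0.15257625 ≈ 0.6732.

0.6732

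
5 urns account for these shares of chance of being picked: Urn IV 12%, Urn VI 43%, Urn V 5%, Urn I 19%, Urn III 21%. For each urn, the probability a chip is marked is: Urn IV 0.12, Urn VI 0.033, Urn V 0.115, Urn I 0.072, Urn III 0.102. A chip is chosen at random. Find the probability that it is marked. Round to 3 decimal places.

0.069

Prior × likelihood for each hypothesis:
  Urn IV: 0.12 × 0.12 = 0.0144
  Urn VI: 0.43 × 0.033 = 0.01419
  Urn V: 0.05 × 0.115 = 0.00575
  Urn I: 0.19 × 0.072 = 0.01368
  Urn III: 0.21 × 0.102 = 0.02142
P(marked) = 0.0144 + 0.01419 + 0.00575 + 0.01368 + 0.02142 = 0.06944 → 0.069.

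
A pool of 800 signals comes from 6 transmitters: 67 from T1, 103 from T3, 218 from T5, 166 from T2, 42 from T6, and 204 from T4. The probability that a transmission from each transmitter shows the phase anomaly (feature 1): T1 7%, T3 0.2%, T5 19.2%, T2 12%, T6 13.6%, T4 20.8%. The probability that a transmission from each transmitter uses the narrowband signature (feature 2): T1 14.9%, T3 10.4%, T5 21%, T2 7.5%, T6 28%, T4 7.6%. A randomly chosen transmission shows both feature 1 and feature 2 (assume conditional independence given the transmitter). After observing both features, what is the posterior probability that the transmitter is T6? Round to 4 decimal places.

0.1010

Compute prior × likelihood for every hypothesis:
  T1: 0.08375 × 0.07 × 0.149 = 0.0008735125
  T3: 0.12875 × 0.002 × 0.104 = 0.00002678
  T5: 0.2725 × 0.192 × 0.21 = 0.0109872
  T2: 0.2075 × 0.12 × 0.075 = 0.0018675
  T6: 0.0525 × 0.136 × 0.28 = 0.0019992
  T4: 0.255 × 0.208 × 0.076 = 0.00403104
Total = 0.0197852325.
P(T6 | evidence) = 0.0019992 / 0.0197852325 ≈ 0.1010.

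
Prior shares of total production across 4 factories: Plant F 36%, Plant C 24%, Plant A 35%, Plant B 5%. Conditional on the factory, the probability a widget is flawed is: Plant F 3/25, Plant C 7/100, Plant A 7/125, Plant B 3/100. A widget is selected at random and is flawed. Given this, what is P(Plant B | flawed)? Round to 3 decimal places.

0.018

Prior × likelihood for each hypothesis:
  Plant F: 0.36 × 0.12 = 0.0432
  Plant C: 0.24 × 0.07 = 0.0168
  Plant A: 0.35 × 0.056 = 0.0196
  Plant B: 0.05 × 0.03 = 0.0015
Sum = 0.0811.
P(Plant B | evidence) = 0.0015 / 0.0811 ≈ 0.018.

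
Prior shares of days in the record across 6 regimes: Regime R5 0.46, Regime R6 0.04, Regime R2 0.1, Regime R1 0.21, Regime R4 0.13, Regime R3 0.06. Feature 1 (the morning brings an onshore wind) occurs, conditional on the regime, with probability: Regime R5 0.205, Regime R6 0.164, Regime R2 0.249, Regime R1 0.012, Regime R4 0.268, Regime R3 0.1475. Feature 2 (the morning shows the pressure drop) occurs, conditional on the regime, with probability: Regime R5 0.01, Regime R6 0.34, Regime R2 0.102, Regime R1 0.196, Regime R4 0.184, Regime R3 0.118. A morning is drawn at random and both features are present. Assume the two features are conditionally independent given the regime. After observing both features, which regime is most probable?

Regime R4

Prior × likelihood for each hypothesis:
  Regime R5: 0.46 × 0.205 × 0.01 = 0.000943
  Regime R6: 0.04 × 0.164 × 0.34 = 0.0022304
  Regime R2: 0.1 × 0.249 × 0.102 = 0.0025398
  Regime R1: 0.21 × 0.012 × 0.196 = 0.00049392
  Regime R4: 0.13 × 0.268 × 0.184 = 0.00641056
  Regime R3: 0.06 × 0.1475 × 0.118 = 0.0010443
Normalizing constant = 0.01366198.
Largest term belongs to Regime R4, so Regime R4 is most probable.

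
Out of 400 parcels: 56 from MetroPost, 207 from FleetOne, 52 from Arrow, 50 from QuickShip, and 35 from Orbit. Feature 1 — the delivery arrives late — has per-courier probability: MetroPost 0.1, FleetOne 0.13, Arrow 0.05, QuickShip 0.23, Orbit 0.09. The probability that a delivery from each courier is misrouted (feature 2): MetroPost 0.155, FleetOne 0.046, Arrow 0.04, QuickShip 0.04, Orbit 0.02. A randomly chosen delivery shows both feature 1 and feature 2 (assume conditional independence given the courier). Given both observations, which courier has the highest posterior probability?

By Bayes' rule, posterior ∝ prior × likelihood:
  MetroPost: 0.14 × 0.1 × 0.155 = 0.00217
  FleetOne: 0.5175 × 0.13 × 0.046 = 0.00309465
  Arrow: 0.13 × 0.05 × 0.04 = 0.00026
  QuickShip: 0.125 × 0.23 × 0.04 = 0.00115
  Orbit: 0.0875 × 0.09 × 0.02 = 0.0001575
Total = 0.00683215.
Largest term belongs to FleetOne, so FleetOne is most probable.

FleetOne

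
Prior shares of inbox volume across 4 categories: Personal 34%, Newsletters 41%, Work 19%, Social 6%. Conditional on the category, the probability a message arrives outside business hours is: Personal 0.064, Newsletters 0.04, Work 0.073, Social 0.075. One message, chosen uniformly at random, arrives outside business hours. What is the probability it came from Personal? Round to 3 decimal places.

Prior × likelihood for each hypothesis:
  Personal: 0.34 × 0.064 = 0.02176
  Newsletters: 0.41 × 0.04 = 0.0164
  Work: 0.19 × 0.073 = 0.01387
  Social: 0.06 × 0.075 = 0.0045
Normalizing constant = 0.05653.
P(Personal | evidence) = 0.02176 / 0.05653 ≈ 0.385.

0.385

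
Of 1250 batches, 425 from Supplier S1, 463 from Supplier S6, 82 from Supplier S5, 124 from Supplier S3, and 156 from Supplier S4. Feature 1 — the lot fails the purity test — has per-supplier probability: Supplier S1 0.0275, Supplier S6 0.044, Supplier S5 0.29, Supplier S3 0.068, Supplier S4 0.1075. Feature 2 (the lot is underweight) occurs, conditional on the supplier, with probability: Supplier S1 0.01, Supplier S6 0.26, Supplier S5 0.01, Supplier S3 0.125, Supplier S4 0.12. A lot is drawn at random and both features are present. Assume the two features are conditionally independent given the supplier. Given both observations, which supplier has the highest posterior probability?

Supplier S6

By Bayes' rule, posterior ∝ prior × likelihood:
  Supplier S1: 0.34 × 0.0275 × 0.01 = 0.0000935
  Supplier S6: 0.3704 × 0.044 × 0.26 = 0.004237376
  Supplier S5: 0.0656 × 0.29 × 0.01 = 0.00019024
  Supplier S3: 0.0992 × 0.068 × 0.125 = 0.0008432
  Supplier S4: 0.1248 × 0.1075 × 0.12 = 0.00160992
Normalizing constant = 0.006974236.
Largest term belongs to Supplier S6, so Supplier S6 is most probable.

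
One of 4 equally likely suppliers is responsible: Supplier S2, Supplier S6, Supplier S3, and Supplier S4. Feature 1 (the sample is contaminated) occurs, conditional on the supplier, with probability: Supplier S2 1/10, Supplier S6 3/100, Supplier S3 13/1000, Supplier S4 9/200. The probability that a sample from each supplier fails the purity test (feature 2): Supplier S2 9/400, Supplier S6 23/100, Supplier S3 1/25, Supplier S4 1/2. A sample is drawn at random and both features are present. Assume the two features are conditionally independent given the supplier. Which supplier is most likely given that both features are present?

Supplier S4

Since the prior is uniform, the posterior is proportional to the likelihood:
  Supplier S2: 0.1 × 0.0225 = 0.00225
  Supplier S6: 0.03 × 0.23 = 0.0069
  Supplier S3: 0.013 × 0.04 = 0.00052
  Supplier S4: 0.045 × 0.5 = 0.0225
Normalizing constant = 0.03217.
Largest term belongs to Supplier S4, so Supplier S4 is most probable.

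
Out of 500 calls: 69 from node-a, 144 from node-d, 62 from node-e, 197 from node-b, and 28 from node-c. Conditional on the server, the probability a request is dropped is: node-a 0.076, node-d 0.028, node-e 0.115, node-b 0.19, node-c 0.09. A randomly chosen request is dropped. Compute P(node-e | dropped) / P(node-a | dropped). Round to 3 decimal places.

By Bayes' rule, posterior ∝ prior × likelihood:
  node-a: 0.138 × 0.076 = 0.010488
  node-d: 0.288 × 0.028 = 0.008064
  node-e: 0.124 × 0.115 = 0.01426
  node-b: 0.394 × 0.19 = 0.07486
  node-c: 0.056 × 0.09 = 0.00504
Normalizing constant = 0.112712.
The ratio is 0.01426 / 0.010488 (the normalizer cancels) = 1.360.

1.360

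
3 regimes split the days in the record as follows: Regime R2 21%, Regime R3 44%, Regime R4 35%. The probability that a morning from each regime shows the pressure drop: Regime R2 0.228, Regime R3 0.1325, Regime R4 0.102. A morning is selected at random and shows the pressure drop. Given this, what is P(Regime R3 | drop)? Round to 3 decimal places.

Compute prior × likelihood for every hypothesis:
  Regime R2: 0.21 × 0.228 = 0.04788
  Regime R3: 0.44 × 0.1325 = 0.0583
  Regime R4: 0.35 × 0.102 = 0.0357
Sum = 0.14188.
P(Regime R3 | evidence) = 0.0583 / 0.14188 ≈ 0.411.

0.411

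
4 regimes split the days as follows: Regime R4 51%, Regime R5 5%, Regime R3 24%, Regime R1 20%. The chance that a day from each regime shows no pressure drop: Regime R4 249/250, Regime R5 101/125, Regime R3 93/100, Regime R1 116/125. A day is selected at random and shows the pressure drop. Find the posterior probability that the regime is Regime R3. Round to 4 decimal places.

Taking complements, P(drop | each) = Regime R4 0.004, Regime R5 0.192, Regime R3 0.07, Regime R1 0.072.
Prior × likelihood for each hypothesis:
  Regime R4: 0.51 × 0.004 = 0.00204
  Regime R5: 0.05 × 0.192 = 0.0096
  Regime R3: 0.24 × 0.07 = 0.0168
  Regime R1: 0.2 × 0.072 = 0.0144
Sum = 0.04284.
P(Regime R3 | evidence) = 0.0168 / 0.04284 ≈ 0.3922.

0.3922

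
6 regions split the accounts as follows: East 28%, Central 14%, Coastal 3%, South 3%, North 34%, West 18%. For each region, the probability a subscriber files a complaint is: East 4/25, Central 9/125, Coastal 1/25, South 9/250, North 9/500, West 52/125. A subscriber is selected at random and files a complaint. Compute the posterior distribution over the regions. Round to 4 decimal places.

Prior × likelihood for each hypothesis:
  East: 0.28 × 0.16 = 0.0448
  Central: 0.14 × 0.072 = 0.01008
  Coastal: 0.03 × 0.04 = 0.0012
  South: 0.03 × 0.036 = 0.00108
  North: 0.34 × 0.018 = 0.00612
  West: 0.18 × 0.416 = 0.07488
Sum = 0.13816.
P(East | complaint) = 0.0448/0.13816 ≈ 0.3243
P(Central | complaint) = 0.01008/0.13816 ≈ 0.0730
P(Coastal | complaint) = 0.0012/0.13816 ≈ 0.0087
P(South | complaint) = 0.00108/0.13816 ≈ 0.0078
P(North | complaint) = 0.00612/0.13816 ≈ 0.0443
P(West | complaint) = 0.07488/0.13816 ≈ 0.5420

East 0.3243, Central 0.0730, Coastal 0.0087, South 0.0078, North 0.0443, West 0.5420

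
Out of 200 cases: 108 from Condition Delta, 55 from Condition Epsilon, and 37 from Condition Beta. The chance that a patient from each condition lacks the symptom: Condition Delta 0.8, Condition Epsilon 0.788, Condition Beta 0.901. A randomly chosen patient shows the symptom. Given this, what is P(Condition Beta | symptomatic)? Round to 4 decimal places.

Taking complements, P(symptomatic | each) = Condition Delta 0.2, Condition Epsilon 0.212, Condition Beta 0.099.
Compute prior × likelihood for every hypothesis:
  Condition Delta: 0.54 × 0.2 = 0.108
  Condition Epsilon: 0.275 × 0.212 = 0.0583
  Condition Beta: 0.185 × 0.099 = 0.018315
Sum = 0.184615.
P(Condition Beta | evidence) = 0.018315 / 0.184615 ≈ 0.0992.

0.0992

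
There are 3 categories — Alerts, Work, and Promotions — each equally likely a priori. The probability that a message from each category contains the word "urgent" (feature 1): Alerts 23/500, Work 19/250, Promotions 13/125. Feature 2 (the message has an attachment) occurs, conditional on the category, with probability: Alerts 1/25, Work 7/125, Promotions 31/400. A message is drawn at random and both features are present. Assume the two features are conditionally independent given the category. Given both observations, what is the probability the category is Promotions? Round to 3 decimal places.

With a uniform prior (1/3 each), posterior ∝ likelihood:
  Alerts: 0.046 × 0.04 = 0.00184
  Work: 0.076 × 0.056 = 0.004256
  Promotions: 0.104 × 0.0775 = 0.00806
Total = 0.014156.
P(Promotions | evidence) = 0.00806 / 0.014156 ≈ 0.569.

0.569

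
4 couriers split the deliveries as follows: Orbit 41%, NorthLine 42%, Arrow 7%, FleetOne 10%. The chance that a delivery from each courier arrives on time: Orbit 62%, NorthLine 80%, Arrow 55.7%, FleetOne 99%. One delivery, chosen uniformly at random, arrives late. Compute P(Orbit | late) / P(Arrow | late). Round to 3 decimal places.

5.024

Taking complements, P(late | each) = Orbit 0.38, NorthLine 0.2, Arrow 0.443, FleetOne 0.01.
By Bayes' rule, posterior ∝ prior × likelihood:
  Orbit: 0.41 × 0.38 = 0.1558
  NorthLine: 0.42 × 0.2 = 0.084
  Arrow: 0.07 × 0.443 = 0.03101
  FleetOne: 0.1 × 0.01 = 0.001
Sum = 0.27181.
The ratio is 0.1558 / 0.03101 (the normalizer cancels) = 5.024.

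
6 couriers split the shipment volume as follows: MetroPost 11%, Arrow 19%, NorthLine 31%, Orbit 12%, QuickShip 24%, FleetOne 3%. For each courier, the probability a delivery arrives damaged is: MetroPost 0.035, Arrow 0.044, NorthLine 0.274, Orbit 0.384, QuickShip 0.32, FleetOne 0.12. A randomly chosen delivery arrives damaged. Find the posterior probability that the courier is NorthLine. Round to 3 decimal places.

0.380

Prior × likelihood for each hypothesis:
  MetroPost: 0.11 × 0.035 = 0.00385
  Arrow: 0.19 × 0.044 = 0.00836
  NorthLine: 0.31 × 0.274 = 0.08494
  Orbit: 0.12 × 0.384 = 0.04608
  QuickShip: 0.24 × 0.32 = 0.0768
  FleetOne: 0.03 × 0.12 = 0.0036
Sum = 0.22363.
P(NorthLine | evidence) = 0.08494 / 0.22363 ≈ 0.380.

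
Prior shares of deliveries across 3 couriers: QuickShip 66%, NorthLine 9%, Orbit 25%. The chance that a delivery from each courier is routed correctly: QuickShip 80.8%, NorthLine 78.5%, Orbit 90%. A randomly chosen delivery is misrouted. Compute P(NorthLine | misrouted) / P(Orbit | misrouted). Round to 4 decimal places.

Taking complements, P(misrouted | each) = QuickShip 0.192, NorthLine 0.215, Orbit 0.1.
Unnormalized posteriors (prior × likelihood):
  QuickShip: 0.66 × 0.192 = 0.12672
  NorthLine: 0.09 × 0.215 = 0.01935
  Orbit: 0.25 × 0.1 = 0.025
Normalizing constant = 0.17107.
The ratio is 0.01935 / 0.025 (the normalizer cancels) = 0.7740.

0.7740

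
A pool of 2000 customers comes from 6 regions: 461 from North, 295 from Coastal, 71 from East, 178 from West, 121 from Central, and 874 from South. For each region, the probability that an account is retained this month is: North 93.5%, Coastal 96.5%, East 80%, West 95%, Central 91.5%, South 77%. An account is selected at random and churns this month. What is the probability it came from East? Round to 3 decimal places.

Taking complements, P(churn | each) = North 0.065, Coastal 0.035, East 0.2, West 0.05, Central 0.085, South 0.23.
Compute prior × likelihood for every hypothesis:
  North: 0.2305 × 0.065 = 0.0149825
  Coastal: 0.1475 × 0.035 = 0.0051625
  East: 0.0355 × 0.2 = 0.0071
  West: 0.089 × 0.05 = 0.00445
  Central: 0.0605 × 0.085 = 0.0051425
  South: 0.437 × 0.23 = 0.10051
Normalizing constant = 0.1373475.
P(East | evidence) = 0.0071 / 0.1373475 ≈ 0.052.

0.052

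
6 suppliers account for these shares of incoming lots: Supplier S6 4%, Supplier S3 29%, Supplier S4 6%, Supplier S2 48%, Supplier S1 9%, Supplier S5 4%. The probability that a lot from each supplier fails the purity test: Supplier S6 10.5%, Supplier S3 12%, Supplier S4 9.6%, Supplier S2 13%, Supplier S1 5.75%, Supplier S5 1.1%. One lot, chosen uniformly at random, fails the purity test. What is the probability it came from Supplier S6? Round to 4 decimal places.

0.0372

Unnormalized posteriors (prior × likelihood):
  Supplier S6: 0.04 × 0.105 = 0.0042
  Supplier S3: 0.29 × 0.12 = 0.0348
  Supplier S4: 0.06 × 0.096 = 0.00576
  Supplier S2: 0.48 × 0.13 = 0.0624
  Supplier S1: 0.09 × 0.0575 = 0.005175
  Supplier S5: 0.04 × 0.011 = 0.00044
Sum = 0.112775.
P(Supplier S6 | evidence) = 0.0042 / 0.112775 ≈ 0.0372.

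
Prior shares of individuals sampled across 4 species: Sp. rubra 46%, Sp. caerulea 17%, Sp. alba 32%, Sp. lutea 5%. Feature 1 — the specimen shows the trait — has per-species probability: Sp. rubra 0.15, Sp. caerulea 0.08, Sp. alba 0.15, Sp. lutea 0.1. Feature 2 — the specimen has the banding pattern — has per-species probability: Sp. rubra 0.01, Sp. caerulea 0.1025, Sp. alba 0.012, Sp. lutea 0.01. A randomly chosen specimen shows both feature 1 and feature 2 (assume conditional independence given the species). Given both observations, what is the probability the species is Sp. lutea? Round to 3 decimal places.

0.018

Unnormalized posteriors (prior × likelihood):
  Sp. rubra: 0.46 × 0.15 × 0.01 = 0.00069
  Sp. caerulea: 0.17 × 0.08 × 0.1025 = 0.001394
  Sp. alba: 0.32 × 0.15 × 0.012 = 0.000576
  Sp. lutea: 0.05 × 0.1 × 0.01 = 0.00005
Sum = 0.00271.
P(Sp. lutea | evidence) = 0.00005 / 0.00271 ≈ 0.018.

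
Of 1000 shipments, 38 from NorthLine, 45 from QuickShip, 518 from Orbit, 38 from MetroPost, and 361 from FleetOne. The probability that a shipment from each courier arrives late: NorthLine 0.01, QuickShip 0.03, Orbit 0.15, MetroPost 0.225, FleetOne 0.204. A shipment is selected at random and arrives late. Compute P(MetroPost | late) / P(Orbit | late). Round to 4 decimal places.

Compute prior × likelihood for every hypothesis:
  NorthLine: 0.038 × 0.01 = 0.00038
  QuickShip: 0.045 × 0.03 = 0.00135
  Orbit: 0.518 × 0.15 = 0.0777
  MetroPost: 0.038 × 0.225 = 0.00855
  FleetOne: 0.361 × 0.204 = 0.073644
Sum = 0.161624.
The ratio is 0.00855 / 0.0777 (the normalizer cancels) = 0.1100.

0.1100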